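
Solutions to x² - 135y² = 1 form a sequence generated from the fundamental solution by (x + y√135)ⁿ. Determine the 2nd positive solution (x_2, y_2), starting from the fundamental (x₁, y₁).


Step 1: Find the fundamental solution (x₁, y₁) of x² - 135y² = 1.
  Expand √135 as a continued fraction. a₀ = ⌊√135⌋ = 11; iterate m_{k+1} = d_k·a_k − m_k, d_{k+1} = (135 − m_{k+1}²)/d_k, a_{k+1} = ⌊(a₀ + m_{k+1})/d_{k+1}⌋ (starting m₀ = 0, d₀ = 1), with convergents p_k = a_k·p_{k-1} + p_{k-2}, q_k = a_k·q_{k-1} + q_{k-2} (p₋₁ = 1, q₋₁ = 0):
  k = 0: a₀ = 11; p₀/q₀ = 11/1; p₀² − 135·q₀² = 121 − 135 = -14.
  k = 1: m = 11, d = 14, a = ⌊(11 + 11)/14⌋ = 1; p/q = (1·11 + 1)/(1·1 + 0) = 12/1; p² − 135·q² = 144 − 135 = 9.
  k = 2: m = 3, d = 9, a = ⌊(11 + 3)/9⌋ = 1; p/q = (1·12 + 11)/(1·1 + 1) = 23/2; p² − 135·q² = 529 − 540 = -11.
  k = 3: m = 6, d = 11, a = ⌊(11 + 6)/11⌋ = 1; p/q = (1·23 + 12)/(1·2 + 1) = 35/3; p² − 135·q² = 1225 − 1215 = 10.
  k = 4: m = 5, d = 10, a = ⌊(11 + 5)/10⌋ = 1; p/q = (1·35 + 23)/(1·3 + 2) = 58/5; p² − 135·q² = 3364 − 3375 = -11.
  k = 5: m = 5, d = 11, a = ⌊(11 + 5)/11⌋ = 1; p/q = (1·58 + 35)/(1·5 + 3) = 93/8; p² − 135·q² = 8649 − 8640 = 9.
  k = 6: m = 6, d = 9, a = ⌊(11 + 6)/9⌋ = 1; p/q = (1·93 + 58)/(1·8 + 5) = 151/13; p² − 135·q² = 22801 − 22815 = -14.
  k = 7: m = 3, d = 14, a = ⌊(11 + 3)/14⌋ = 1; p/q = (1·151 + 93)/(1·13 + 8) = 244/21; p² − 135·q² = 59536 − 59535 = 1.
  The first convergent with p² − 135·q² = 1 gives the fundamental solution (x₁, y₁) = (244, 21).
Step 2: Apply the recurrence (x_{n+1}, y_{n+1}) = (x₁x_n + 135y₁y_n, x₁y_n + y₁x_n) repeatedly.
  From (x_1, y_1) = (244, 21): x_2 = 244·244 + 135·21·21 = 119071; y_2 = 244·21 + 21·244 = 10248.
Step 3: Verify x_2² - 135·y_2² = 14177903041 - 14177903040 = 1 (should be 1). ✓

(x_1, y_1) = (244, 21); (x_2, y_2) = (119071, 10248).


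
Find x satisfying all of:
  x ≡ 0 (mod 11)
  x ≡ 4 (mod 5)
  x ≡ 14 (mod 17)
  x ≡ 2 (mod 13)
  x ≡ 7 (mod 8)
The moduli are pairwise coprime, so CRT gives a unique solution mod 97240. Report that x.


Product of moduli M = 11 · 5 · 17 · 13 · 8 = 97240.
Merge one congruence at a time:
  Start: x ≡ 0 (mod 11).
  Combine with x ≡ 4 (mod 5); new modulus lcm = 55.
    Write x = 0 + 11·t and substitute into x ≡ 4 (mod 5): 11·t ≡ 4 − 0 = 4 (mod 5).
    Reduce coefficients mod 5: 1·t ≡ 4 (mod 5).
    So t ≡ 4 (mod 5).
    Then x = 0 + 11·4 = 44, valid modulo lcm(11, 5) = 55: x ≡ 44 (mod 55).
  Combine with x ≡ 14 (mod 17); new modulus lcm = 935.
    Write x = 44 + 55·t and substitute into x ≡ 14 (mod 17): 55·t ≡ 14 − 44 = -30 (mod 17).
    Reduce coefficients mod 17: 4·t ≡ 4 (mod 17).
    The inverse of 4 mod 17 is 13 (since 4·13 = 52 = 3·17 + 1), so t ≡ 13·4 = 52 ≡ 1 (mod 17).
    Then x = 44 + 55·1 = 99, valid modulo lcm(55, 17) = 935: x ≡ 99 (mod 935).
  Combine with x ≡ 2 (mod 13); new modulus lcm = 12155.
    Write x = 99 + 935·t and substitute into x ≡ 2 (mod 13): 935·t ≡ 2 − 99 = -97 (mod 13).
    Reduce coefficients mod 13: 12·t ≡ 7 (mod 13).
    The inverse of 12 mod 13 is 12 (since 12·12 = 144 = 11·13 + 1), so t ≡ 12·7 = 84 ≡ 6 (mod 13).
    Then x = 99 + 935·6 = 5709, valid modulo lcm(935, 13) = 12155: x ≡ 5709 (mod 12155).
  Combine with x ≡ 7 (mod 8); new modulus lcm = 97240.
    Write x = 5709 + 12155·t and substitute into x ≡ 7 (mod 8): 12155·t ≡ 7 − 5709 = -5702 (mod 8).
    Reduce coefficients mod 8: 3·t ≡ 2 (mod 8).
    The inverse of 3 mod 8 is 3 (since 3·3 = 9 = 1·8 + 1), so t ≡ 3·2 = 6 ≡ 6 (mod 8).
    Then x = 5709 + 12155·6 = 78639, valid modulo lcm(12155, 8) = 97240: x ≡ 78639 (mod 97240).
Verify against each original: 78639 mod 11 = 0, 78639 mod 5 = 4, 78639 mod 17 = 14, 78639 mod 13 = 2, 78639 mod 8 = 7.

x ≡ 78639 (mod 97240).


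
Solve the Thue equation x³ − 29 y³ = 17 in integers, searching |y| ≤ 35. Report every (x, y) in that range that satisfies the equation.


The equation is x³ - 29y³ = 17. For fixed y, x³ = 29·y³ + 17, so a solution requires the RHS to be a perfect cube.
Strategy: iterate y from -35 to 35, compute RHS = 29·y³ + 17, and check whether it is a (positive or negative) perfect cube.
Check small values of y:
  y = 0: RHS = 17 is not a perfect cube.
  y = 1: RHS = 46 is not a perfect cube.
  y = -1: RHS = -12 is not a perfect cube.
  y = 2: RHS = 249 is not a perfect cube.
  y = -2: RHS = -215 is not a perfect cube.
  y = 3: RHS = 800 is not a perfect cube.
  y = -3: RHS = -766 is not a perfect cube.
Continuing the search up to |y| = 35 finds no solutions either.
No (x, y) in the scanned range satisfies the equation.

No integer solutions with |y| ≤ 35.


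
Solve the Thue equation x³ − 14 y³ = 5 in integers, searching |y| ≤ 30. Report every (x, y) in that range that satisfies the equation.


The equation is x³ - 14y³ = 5. For fixed y, x³ = 14·y³ + 5, so a solution requires the RHS to be a perfect cube.
Strategy: iterate y from -30 to 30, compute RHS = 14·y³ + 5, and check whether it is a (positive or negative) perfect cube.
Check small values of y:
  y = 0: RHS = 5 is not a perfect cube.
  y = 1: RHS = 19 is not a perfect cube.
  y = -1: RHS = -9 is not a perfect cube.
  y = 2: RHS = 117 is not a perfect cube.
  y = -2: RHS = -107 is not a perfect cube.
  y = 3: RHS = 383 is not a perfect cube.
  y = -3: RHS = -373 is not a perfect cube.
Continuing the search up to |y| = 30 finds no solutions either.
No (x, y) in the scanned range satisfies the equation.

No integer solutions with |y| ≤ 30.


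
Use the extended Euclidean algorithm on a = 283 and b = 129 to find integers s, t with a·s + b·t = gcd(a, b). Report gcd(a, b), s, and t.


Euclidean algorithm on (283, 129) — divide until remainder is 0:
  283 = 2 · 129 + 25
  129 = 5 · 25 + 4
  25 = 6 · 4 + 1
  4 = 4 · 1 + 0
gcd(283, 129) = 1.
Track Bezout coefficients alongside the remainders: start with r₀ = 283 = a·1 + b·0 (s = 1, t = 0) and r₁ = 129 = a·0 + b·1 (s = 0, t = 1); each new remainder r_{k+1} = r_{k-1} − q_k·r_k inherits s_{k+1} = s_{k-1} − q_k·s_k, t_{k+1} = t_{k-1} − q_k·t_k, so r_k = a·s_k + b·t_k at every step:
  q = 2: r = 25, s = 1 − 2·0 = 1, t = 0 − 2·1 = -2  (check: 283·1 + 129·(-2) = 25)
  q = 5: r = 4, s = 0 − 5·1 = -5, t = 1 − 5·(-2) = 11  (check: 283·(-5) + 129·11 = 4)
  q = 6: r = 1, s = 1 − 6·(-5) = 31, t = -2 − 6·11 = -68  (check: 283·31 + 129·(-68) = 1)
The row with r = 1 (the gcd) gives the Bezout coefficients s = 31, t = -68.
Result: 283 · (31) + 129 · (-68) = 1.

gcd(283, 129) = 1; s = 31, t = -68 (check: 283·31 + 129·(-68) = 1).


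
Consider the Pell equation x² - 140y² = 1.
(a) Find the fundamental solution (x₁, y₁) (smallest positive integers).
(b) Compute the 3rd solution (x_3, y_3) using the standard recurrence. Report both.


Step 1: Find the fundamental solution (x₁, y₁) of x² - 140y² = 1.
  Expand √140 as a continued fraction. a₀ = ⌊√140⌋ = 11; iterate m_{k+1} = d_k·a_k − m_k, d_{k+1} = (140 − m_{k+1}²)/d_k, a_{k+1} = ⌊(a₀ + m_{k+1})/d_{k+1}⌋ (starting m₀ = 0, d₀ = 1), with convergents p_k = a_k·p_{k-1} + p_{k-2}, q_k = a_k·q_{k-1} + q_{k-2} (p₋₁ = 1, q₋₁ = 0):
  k = 0: a₀ = 11; p₀/q₀ = 11/1; p₀² − 140·q₀² = 121 − 140 = -19.
  k = 1: m = 11, d = 19, a = ⌊(11 + 11)/19⌋ = 1; p/q = (1·11 + 1)/(1·1 + 0) = 12/1; p² − 140·q² = 144 − 140 = 4.
  k = 2: m = 8, d = 4, a = ⌊(11 + 8)/4⌋ = 4; p/q = (4·12 + 11)/(4·1 + 1) = 59/5; p² − 140·q² = 3481 − 3500 = -19.
  k = 3: m = 8, d = 19, a = ⌊(11 + 8)/19⌋ = 1; p/q = (1·59 + 12)/(1·5 + 1) = 71/6; p² − 140·q² = 5041 − 5040 = 1.
  The first convergent with p² − 140·q² = 1 gives the fundamental solution (x₁, y₁) = (71, 6).
Step 2: Apply the recurrence (x_{n+1}, y_{n+1}) = (x₁x_n + 140y₁y_n, x₁y_n + y₁x_n) repeatedly.
  From (x_1, y_1) = (71, 6): x_2 = 71·71 + 140·6·6 = 10081; y_2 = 71·6 + 6·71 = 852.
  From (x_2, y_2) = (10081, 852): x_3 = 71·10081 + 140·6·852 = 1431431; y_3 = 71·852 + 6·10081 = 120978.
Step 3: Verify x_3² - 140·y_3² = 2048994707761 - 2048994707760 = 1 (should be 1). ✓

(x_1, y_1) = (71, 6); (x_3, y_3) = (1431431, 120978).


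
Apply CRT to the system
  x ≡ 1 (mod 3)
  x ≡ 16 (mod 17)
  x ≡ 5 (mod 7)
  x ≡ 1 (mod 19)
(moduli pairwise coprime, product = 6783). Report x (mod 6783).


Product of moduli M = 3 · 17 · 7 · 19 = 6783.
Merge one congruence at a time:
  Start: x ≡ 1 (mod 3).
  Combine with x ≡ 16 (mod 17); new modulus lcm = 51.
    Write x = 1 + 3·t and substitute into x ≡ 16 (mod 17): 3·t ≡ 16 − 1 = 15 (mod 17).
    The inverse of 3 mod 17 is 6 (since 3·6 = 18 = 1·17 + 1), so t ≡ 6·15 = 90 ≡ 5 (mod 17).
    Then x = 1 + 3·5 = 16, valid modulo lcm(3, 17) = 51: x ≡ 16 (mod 51).
  Combine with x ≡ 5 (mod 7); new modulus lcm = 357.
    Write x = 16 + 51·t and substitute into x ≡ 5 (mod 7): 51·t ≡ 5 − 16 = -11 (mod 7).
    Reduce coefficients mod 7: 2·t ≡ 3 (mod 7).
    The inverse of 2 mod 7 is 4 (since 2·4 = 8 = 1·7 + 1), so t ≡ 4·3 = 12 ≡ 5 (mod 7).
    Then x = 16 + 51·5 = 271, valid modulo lcm(51, 7) = 357: x ≡ 271 (mod 357).
  Combine with x ≡ 1 (mod 19); new modulus lcm = 6783.
    Write x = 271 + 357·t and substitute into x ≡ 1 (mod 19): 357·t ≡ 1 − 271 = -270 (mod 19).
    Reduce coefficients mod 19: 15·t ≡ 15 (mod 19).
    The inverse of 15 mod 19 is 14 (since 15·14 = 210 = 11·19 + 1), so t ≡ 14·15 = 210 ≡ 1 (mod 19).
    Then x = 271 + 357·1 = 628, valid modulo lcm(357, 19) = 6783: x ≡ 628 (mod 6783).
Verify against each original: 628 mod 3 = 1, 628 mod 17 = 16, 628 mod 7 = 5, 628 mod 19 = 1.

x ≡ 628 (mod 6783).


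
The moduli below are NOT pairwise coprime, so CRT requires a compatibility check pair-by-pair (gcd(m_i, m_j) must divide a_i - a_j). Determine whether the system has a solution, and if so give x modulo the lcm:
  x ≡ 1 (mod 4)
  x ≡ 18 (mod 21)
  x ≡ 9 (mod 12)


Moduli 4, 21, 12 are not pairwise coprime, so CRT works modulo lcm(m_i) when all pairwise compatibility conditions hold.
Pairwise compatibility: gcd(m_i, m_j) must divide a_i - a_j for every pair.
Merge one congruence at a time:
  Start: x ≡ 1 (mod 4).
  Combine with x ≡ 18 (mod 21): gcd(4, 21) = 1; 18 - 1 = 17, which IS divisible by 1, so compatible.
    Write x = 1 + 4·t and substitute into x ≡ 18 (mod 21): 4·t ≡ 18 − 1 = 17 (mod 21).
    The inverse of 4 mod 21 is 16 (since 4·16 = 64 = 3·21 + 1), so t ≡ 16·17 = 272 ≡ 20 (mod 21).
    Then x = 1 + 4·20 = 81, valid modulo lcm(4, 21) = 84: x ≡ 81 (mod 84).
  Combine with x ≡ 9 (mod 12): gcd(84, 12) = 12; 9 - 81 = -72, which IS divisible by 12, so compatible.
    Write x = 81 + 84·t and substitute into x ≡ 9 (mod 12): 84·t ≡ 9 − 81 = -72 (mod 12).
    Divide the congruence (and modulus) by g = 12: 7·t ≡ -6 (mod 1).
    Modulo 1 every t works; take t = 0.
    Then x = 81 + 84·0 = 81, valid modulo lcm(84, 12) = 84: x ≡ 81 (mod 84).
Verify: 81 mod 4 = 1, 81 mod 21 = 18, 81 mod 12 = 9.

x ≡ 81 (mod 84).


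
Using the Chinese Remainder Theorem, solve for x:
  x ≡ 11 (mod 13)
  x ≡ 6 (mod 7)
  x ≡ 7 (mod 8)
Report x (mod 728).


Moduli 13, 7, 8 are pairwise coprime; by CRT there is a unique solution modulo M = 13 · 7 · 8 = 728.
Solve pairwise, accumulating the modulus:
  Start with x ≡ 11 (mod 13).
  Combine with x ≡ 6 (mod 7): since gcd(13, 7) = 1, we get a unique residue mod 91.
    Write x = 11 + 13·t and substitute into x ≡ 6 (mod 7): 13·t ≡ 6 − 11 = -5 (mod 7).
    Reduce coefficients mod 7: 6·t ≡ 2 (mod 7).
    The inverse of 6 mod 7 is 6 (since 6·6 = 36 = 5·7 + 1), so t ≡ 6·2 = 12 ≡ 5 (mod 7).
    Then x = 11 + 13·5 = 76, valid modulo lcm(13, 7) = 91: x ≡ 76 (mod 91).
  Combine with x ≡ 7 (mod 8): since gcd(91, 8) = 1, we get a unique residue mod 728.
    Write x = 76 + 91·t and substitute into x ≡ 7 (mod 8): 91·t ≡ 7 − 76 = -69 (mod 8).
    Reduce coefficients mod 8: 3·t ≡ 3 (mod 8).
    The inverse of 3 mod 8 is 3 (since 3·3 = 9 = 1·8 + 1), so t ≡ 3·3 = 9 ≡ 1 (mod 8).
    Then x = 76 + 91·1 = 167, valid modulo lcm(91, 8) = 728: x ≡ 167 (mod 728).
Verify: 167 mod 13 = 11 ✓, 167 mod 7 = 6 ✓, 167 mod 8 = 7 ✓.

x ≡ 167 (mod 728).


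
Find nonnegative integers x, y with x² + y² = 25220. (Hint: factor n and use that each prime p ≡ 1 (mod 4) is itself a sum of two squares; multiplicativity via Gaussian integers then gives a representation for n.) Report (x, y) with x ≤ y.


Step 1: Factor n = 25220 = 2^2 · 5 · 13 · 97.
Step 2: Check the mod-4 condition on each prime factor: 2 = 2 (special); 5 ≡ 1 (mod 4), exponent 1; 13 ≡ 1 (mod 4), exponent 1; 97 ≡ 1 (mod 4), exponent 1.
All primes ≡ 3 (mod 4) appear to even exponent (or don't appear), so by the two-squares theorem n IS expressible as a sum of two squares.
Step 3: Build a representation. Group n = k² · m with k = 2 and m = 5 · 13 · 97 = 6305 (a product of primes ≡ 1 (mod 4)); a representation of m scales to one of n via (k·x)² + (k·y)² = k²(x² + y²). Each prime p ≡ 1 (mod 4) is itself a sum of two squares; find a² by testing p − a² for a perfect square:
  5: 5 − 1² = 4 = 2² ⇒ 5 = 1² + 2².
  13: 13 − 1² = 12, 13 − 2² = 9 = 3² ⇒ 13 = 2² + 3².
  97: 97 − 1² = 96, 97 − 2² = 93, 97 − 3² = 88, 97 − 4² = 81 = 9² ⇒ 97 = 4² + 9².
  Combine using the Brahmagupta–Fibonacci identity (a² + b²)(c² + d²) = (ac − bd)² + (ad + bc)² = (ac + bd)² + (ad − bc)²:
  5 · 13 = 65: from (1² + 2²)(2² + 3²), take (1·2 − 2·3, 1·3 + 2·2) = (2 − 6, 3 + 4) = (-4, 7); dropping signs (only squares matter) gives (4, 7); check 4² + 7² = 16 + 49 = 65 ✓.
  65 · 97 = 6305: from (4² + 7²)(4² + 9²), take (4·4 − 7·9, 4·9 + 7·4) = (16 − 63, 36 + 28) = (-47, 64); dropping signs (only squares matter) gives (47, 64); check 47² + 64² = 2209 + 4096 = 6305 ✓.
  Scale by k = 2: (2·47, 2·64) = (94, 128).
Step 4: Order so x ≤ y and verify: 94² + 128² = 8836 + 16384 = 25220 = n. ✓

n = 25220 = 94² + 128² (one valid representation with x ≤ y).


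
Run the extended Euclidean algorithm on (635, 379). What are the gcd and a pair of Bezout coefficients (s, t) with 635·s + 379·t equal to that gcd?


Euclidean algorithm on (635, 379) — divide until remainder is 0:
  635 = 1 · 379 + 256
  379 = 1 · 256 + 123
  256 = 2 · 123 + 10
  123 = 12 · 10 + 3
  10 = 3 · 3 + 1
  3 = 3 · 1 + 0
gcd(635, 379) = 1.
Track Bezout coefficients alongside the remainders: start with r₀ = 635 = a·1 + b·0 (s = 1, t = 0) and r₁ = 379 = a·0 + b·1 (s = 0, t = 1); each new remainder r_{k+1} = r_{k-1} − q_k·r_k inherits s_{k+1} = s_{k-1} − q_k·s_k, t_{k+1} = t_{k-1} − q_k·t_k, so r_k = a·s_k + b·t_k at every step:
  q = 1: r = 256, s = 1 − 1·0 = 1, t = 0 − 1·1 = -1  (check: 635·1 + 379·(-1) = 256)
  q = 1: r = 123, s = 0 − 1·1 = -1, t = 1 − 1·(-1) = 2  (check: 635·(-1) + 379·2 = 123)
  q = 2: r = 10, s = 1 − 2·(-1) = 3, t = -1 − 2·2 = -5  (check: 635·3 + 379·(-5) = 10)
  q = 12: r = 3, s = -1 − 12·3 = -37, t = 2 − 12·(-5) = 62  (check: 635·(-37) + 379·62 = 3)
  q = 3: r = 1, s = 3 − 3·(-37) = 114, t = -5 − 3·62 = -191  (check: 635·114 + 379·(-191) = 1)
The row with r = 1 (the gcd) gives the Bezout coefficients s = 114, t = -191.
Result: 635 · (114) + 379 · (-191) = 1.

gcd(635, 379) = 1; s = 114, t = -191 (check: 635·114 + 379·(-191) = 1).


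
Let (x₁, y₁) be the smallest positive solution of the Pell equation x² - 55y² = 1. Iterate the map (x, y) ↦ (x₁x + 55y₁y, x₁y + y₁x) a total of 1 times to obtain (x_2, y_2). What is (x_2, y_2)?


Step 1: Find the fundamental solution (x₁, y₁) of x² - 55y² = 1.
  Expand √55 as a continued fraction. a₀ = ⌊√55⌋ = 7; iterate m_{k+1} = d_k·a_k − m_k, d_{k+1} = (55 − m_{k+1}²)/d_k, a_{k+1} = ⌊(a₀ + m_{k+1})/d_{k+1}⌋ (starting m₀ = 0, d₀ = 1), with convergents p_k = a_k·p_{k-1} + p_{k-2}, q_k = a_k·q_{k-1} + q_{k-2} (p₋₁ = 1, q₋₁ = 0):
  k = 0: a₀ = 7; p₀/q₀ = 7/1; p₀² − 55·q₀² = 49 − 55 = -6.
  k = 1: m = 7, d = 6, a = ⌊(7 + 7)/6⌋ = 2; p/q = (2·7 + 1)/(2·1 + 0) = 15/2; p² − 55·q² = 225 − 220 = 5.
  k = 2: m = 5, d = 5, a = ⌊(7 + 5)/5⌋ = 2; p/q = (2·15 + 7)/(2·2 + 1) = 37/5; p² − 55·q² = 1369 − 1375 = -6.
  k = 3: m = 5, d = 6, a = ⌊(7 + 5)/6⌋ = 2; p/q = (2·37 + 15)/(2·5 + 2) = 89/12; p² − 55·q² = 7921 − 7920 = 1.
  The first convergent with p² − 55·q² = 1 gives the fundamental solution (x₁, y₁) = (89, 12).
Step 2: Apply the recurrence (x_{n+1}, y_{n+1}) = (x₁x_n + 55y₁y_n, x₁y_n + y₁x_n) repeatedly.
  From (x_1, y_1) = (89, 12): x_2 = 89·89 + 55·12·12 = 15841; y_2 = 89·12 + 12·89 = 2136.
Step 3: Verify x_2² - 55·y_2² = 250937281 - 250937280 = 1 (should be 1). ✓

(x_1, y_1) = (89, 12); (x_2, y_2) = (15841, 2136).


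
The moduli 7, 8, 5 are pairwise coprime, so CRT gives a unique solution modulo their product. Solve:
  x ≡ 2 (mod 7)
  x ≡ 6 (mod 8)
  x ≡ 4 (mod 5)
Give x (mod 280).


Moduli 7, 8, 5 are pairwise coprime; by CRT there is a unique solution modulo M = 7 · 8 · 5 = 280.
Solve pairwise, accumulating the modulus:
  Start with x ≡ 2 (mod 7).
  Combine with x ≡ 6 (mod 8): since gcd(7, 8) = 1, we get a unique residue mod 56.
    Write x = 2 + 7·t and substitute into x ≡ 6 (mod 8): 7·t ≡ 6 − 2 = 4 (mod 8).
    The inverse of 7 mod 8 is 7 (since 7·7 = 49 = 6·8 + 1), so t ≡ 7·4 = 28 ≡ 4 (mod 8).
    Then x = 2 + 7·4 = 30, valid modulo lcm(7, 8) = 56: x ≡ 30 (mod 56).
  Combine with x ≡ 4 (mod 5): since gcd(56, 5) = 1, we get a unique residue mod 280.
    Write x = 30 + 56·t and substitute into x ≡ 4 (mod 5): 56·t ≡ 4 − 30 = -26 (mod 5).
    Reduce coefficients mod 5: 1·t ≡ 4 (mod 5).
    So t ≡ 4 (mod 5).
    Then x = 30 + 56·4 = 254, valid modulo lcm(56, 5) = 280: x ≡ 254 (mod 280).
Verify: 254 mod 7 = 2 ✓, 254 mod 8 = 6 ✓, 254 mod 5 = 4 ✓.

x ≡ 254 (mod 280).


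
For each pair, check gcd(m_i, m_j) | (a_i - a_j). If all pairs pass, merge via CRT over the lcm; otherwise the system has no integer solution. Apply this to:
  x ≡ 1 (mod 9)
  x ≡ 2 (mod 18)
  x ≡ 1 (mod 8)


Moduli 9, 18, 8 are not pairwise coprime, so CRT works modulo lcm(m_i) when all pairwise compatibility conditions hold.
Pairwise compatibility: gcd(m_i, m_j) must divide a_i - a_j for every pair.
Merge one congruence at a time:
  Start: x ≡ 1 (mod 9).
  Combine with x ≡ 2 (mod 18): gcd(9, 18) = 9, and 2 - 1 = 1 is NOT divisible by 9.
    ⇒ system is inconsistent (no integer solution).

No solution (the system is inconsistent).


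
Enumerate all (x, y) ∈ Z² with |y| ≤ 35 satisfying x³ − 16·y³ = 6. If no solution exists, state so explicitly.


The equation is x³ - 16y³ = 6. For fixed y, x³ = 16·y³ + 6, so a solution requires the RHS to be a perfect cube.
Strategy: iterate y from -35 to 35, compute RHS = 16·y³ + 6, and check whether it is a (positive or negative) perfect cube.
Check small values of y:
  y = 0: RHS = 6 is not a perfect cube.
  y = 1: RHS = 22 is not a perfect cube.
  y = -1: RHS = -10 is not a perfect cube.
  y = 2: RHS = 134 is not a perfect cube.
  y = -2: RHS = -122 is not a perfect cube.
  y = 3: RHS = 438 is not a perfect cube.
  y = -3: RHS = -426 is not a perfect cube.
Continuing the search up to |y| = 35 finds no solutions either.
No (x, y) in the scanned range satisfies the equation.

No integer solutions with |y| ≤ 35.


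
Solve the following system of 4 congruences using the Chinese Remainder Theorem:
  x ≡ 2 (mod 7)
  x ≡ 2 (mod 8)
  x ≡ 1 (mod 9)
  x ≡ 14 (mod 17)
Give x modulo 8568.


Product of moduli M = 7 · 8 · 9 · 17 = 8568.
Merge one congruence at a time:
  Start: x ≡ 2 (mod 7).
  Combine with x ≡ 2 (mod 8); new modulus lcm = 56.
    Write x = 2 + 7·t and substitute into x ≡ 2 (mod 8): 7·t ≡ 2 − 2 = 0 (mod 8).
    The inverse of 7 mod 8 is 7 (since 7·7 = 49 = 6·8 + 1), so t ≡ 7·0 = 0 ≡ 0 (mod 8).
    Then x = 2 + 7·0 = 2, valid modulo lcm(7, 8) = 56: x ≡ 2 (mod 56).
  Combine with x ≡ 1 (mod 9); new modulus lcm = 504.
    Write x = 2 + 56·t and substitute into x ≡ 1 (mod 9): 56·t ≡ 1 − 2 = -1 (mod 9).
    Reduce coefficients mod 9: 2·t ≡ 8 (mod 9).
    The inverse of 2 mod 9 is 5 (since 2·5 = 10 = 1·9 + 1), so t ≡ 5·8 = 40 ≡ 4 (mod 9).
    Then x = 2 + 56·4 = 226, valid modulo lcm(56, 9) = 504: x ≡ 226 (mod 504).
  Combine with x ≡ 14 (mod 17); new modulus lcm = 8568.
    Write x = 226 + 504·t and substitute into x ≡ 14 (mod 17): 504·t ≡ 14 − 226 = -212 (mod 17).
    Reduce coefficients mod 17: 11·t ≡ 9 (mod 17).
    The inverse of 11 mod 17 is 14 (since 11·14 = 154 = 9·17 + 1), so t ≡ 14·9 = 126 ≡ 7 (mod 17).
    Then x = 226 + 504·7 = 3754, valid modulo lcm(504, 17) = 8568: x ≡ 3754 (mod 8568).
Verify against each original: 3754 mod 7 = 2, 3754 mod 8 = 2, 3754 mod 9 = 1, 3754 mod 17 = 14.

x ≡ 3754 (mod 8568).


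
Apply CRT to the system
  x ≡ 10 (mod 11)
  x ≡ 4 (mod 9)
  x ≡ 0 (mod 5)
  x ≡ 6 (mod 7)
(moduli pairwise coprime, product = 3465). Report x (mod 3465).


Product of moduli M = 11 · 9 · 5 · 7 = 3465.
Merge one congruence at a time:
  Start: x ≡ 10 (mod 11).
  Combine with x ≡ 4 (mod 9); new modulus lcm = 99.
    Write x = 10 + 11·t and substitute into x ≡ 4 (mod 9): 11·t ≡ 4 − 10 = -6 (mod 9).
    Reduce coefficients mod 9: 2·t ≡ 3 (mod 9).
    The inverse of 2 mod 9 is 5 (since 2·5 = 10 = 1·9 + 1), so t ≡ 5·3 = 15 ≡ 6 (mod 9).
    Then x = 10 + 11·6 = 76, valid modulo lcm(11, 9) = 99: x ≡ 76 (mod 99).
  Combine with x ≡ 0 (mod 5); new modulus lcm = 495.
    Write x = 76 + 99·t and substitute into x ≡ 0 (mod 5): 99·t ≡ 0 − 76 = -76 (mod 5).
    Reduce coefficients mod 5: 4·t ≡ 4 (mod 5).
    The inverse of 4 mod 5 is 4 (since 4·4 = 16 = 3·5 + 1), so t ≡ 4·4 = 16 ≡ 1 (mod 5).
    Then x = 76 + 99·1 = 175, valid modulo lcm(99, 5) = 495: x ≡ 175 (mod 495).
  Combine with x ≡ 6 (mod 7); new modulus lcm = 3465.
    Write x = 175 + 495·t and substitute into x ≡ 6 (mod 7): 495·t ≡ 6 − 175 = -169 (mod 7).
    Reduce coefficients mod 7: 5·t ≡ 6 (mod 7).
    The inverse of 5 mod 7 is 3 (since 5·3 = 15 = 2·7 + 1), so t ≡ 3·6 = 18 ≡ 4 (mod 7).
    Then x = 175 + 495·4 = 2155, valid modulo lcm(495, 7) = 3465: x ≡ 2155 (mod 3465).
Verify against each original: 2155 mod 11 = 10, 2155 mod 9 = 4, 2155 mod 5 = 0, 2155 mod 7 = 6.

x ≡ 2155 (mod 3465).


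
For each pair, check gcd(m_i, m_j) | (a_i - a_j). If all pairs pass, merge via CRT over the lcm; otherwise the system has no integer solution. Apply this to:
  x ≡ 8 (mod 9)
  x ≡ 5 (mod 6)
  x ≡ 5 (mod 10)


Moduli 9, 6, 10 are not pairwise coprime, so CRT works modulo lcm(m_i) when all pairwise compatibility conditions hold.
Pairwise compatibility: gcd(m_i, m_j) must divide a_i - a_j for every pair.
Merge one congruence at a time:
  Start: x ≡ 8 (mod 9).
  Combine with x ≡ 5 (mod 6): gcd(9, 6) = 3; 5 - 8 = -3, which IS divisible by 3, so compatible.
    Write x = 8 + 9·t and substitute into x ≡ 5 (mod 6): 9·t ≡ 5 − 8 = -3 (mod 6).
    Divide the congruence (and modulus) by g = 3: 3·t ≡ -1 (mod 2).
    Reduce coefficients mod 2: 1·t ≡ 1 (mod 2).
    So t ≡ 1 (mod 2).
    Then x = 8 + 9·1 = 17, valid modulo lcm(9, 6) = 18: x ≡ 17 (mod 18).
  Combine with x ≡ 5 (mod 10): gcd(18, 10) = 2; 5 - 17 = -12, which IS divisible by 2, so compatible.
    Write x = 17 + 18·t and substitute into x ≡ 5 (mod 10): 18·t ≡ 5 − 17 = -12 (mod 10).
    Divide the congruence (and modulus) by g = 2: 9·t ≡ -6 (mod 5).
    Reduce coefficients mod 5: 4·t ≡ 4 (mod 5).
    The inverse of 4 mod 5 is 4 (since 4·4 = 16 = 3·5 + 1), so t ≡ 4·4 = 16 ≡ 1 (mod 5).
    Then x = 17 + 18·1 = 35, valid modulo lcm(18, 10) = 90: x ≡ 35 (mod 90).
Verify: 35 mod 9 = 8, 35 mod 6 = 5, 35 mod 10 = 5.

x ≡ 35 (mod 90).


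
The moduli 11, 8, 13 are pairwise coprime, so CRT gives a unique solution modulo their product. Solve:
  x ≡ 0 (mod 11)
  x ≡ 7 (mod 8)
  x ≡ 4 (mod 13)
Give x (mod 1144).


Moduli 11, 8, 13 are pairwise coprime; by CRT there is a unique solution modulo M = 11 · 8 · 13 = 1144.
Solve pairwise, accumulating the modulus:
  Start with x ≡ 0 (mod 11).
  Combine with x ≡ 7 (mod 8): since gcd(11, 8) = 1, we get a unique residue mod 88.
    Write x = 0 + 11·t and substitute into x ≡ 7 (mod 8): 11·t ≡ 7 − 0 = 7 (mod 8).
    Reduce coefficients mod 8: 3·t ≡ 7 (mod 8).
    The inverse of 3 mod 8 is 3 (since 3·3 = 9 = 1·8 + 1), so t ≡ 3·7 = 21 ≡ 5 (mod 8).
    Then x = 0 + 11·5 = 55, valid modulo lcm(11, 8) = 88: x ≡ 55 (mod 88).
  Combine with x ≡ 4 (mod 13): since gcd(88, 13) = 1, we get a unique residue mod 1144.
    Write x = 55 + 88·t and substitute into x ≡ 4 (mod 13): 88·t ≡ 4 − 55 = -51 (mod 13).
    Reduce coefficients mod 13: 10·t ≡ 1 (mod 13).
    The inverse of 10 mod 13 is 4 (since 10·4 = 40 = 3·13 + 1), so t ≡ 4·1 = 4 ≡ 4 (mod 13).
    Then x = 55 + 88·4 = 407, valid modulo lcm(88, 13) = 1144: x ≡ 407 (mod 1144).
Verify: 407 mod 11 = 0 ✓, 407 mod 8 = 7 ✓, 407 mod 13 = 4 ✓.

x ≡ 407 (mod 1144).


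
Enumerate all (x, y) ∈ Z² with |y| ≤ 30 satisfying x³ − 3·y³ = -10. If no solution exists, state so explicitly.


The equation is x³ - 3y³ = -10. For fixed y, x³ = 3·y³ − 10, so a solution requires the RHS to be a perfect cube.
Strategy: iterate y from -30 to 30, compute RHS = 3·y³ − 10, and check whether it is a (positive or negative) perfect cube.
Check small values of y:
  y = 0: RHS = -10 is not a perfect cube.
  y = 1: RHS = -7 is not a perfect cube.
  y = -1: RHS = -13 is not a perfect cube.
  y = 2: RHS = 14 is not a perfect cube.
  y = -2: RHS = -34 is not a perfect cube.
  y = 3: RHS = 71 is not a perfect cube.
  y = -3: RHS = -91 is not a perfect cube.
Continuing, at y = -9: RHS = -2197 = (-13)³ ⇒ x = -13 works.
Searching the remaining y in |y| ≤ 30 finds no further solutions.
Collected solutions: (-13, -9).

Solutions (with |y| ≤ 30): (-13, -9).


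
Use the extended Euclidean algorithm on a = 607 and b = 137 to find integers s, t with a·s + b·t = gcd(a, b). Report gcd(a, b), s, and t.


Euclidean algorithm on (607, 137) — divide until remainder is 0:
  607 = 4 · 137 + 59
  137 = 2 · 59 + 19
  59 = 3 · 19 + 2
  19 = 9 · 2 + 1
  2 = 2 · 1 + 0
gcd(607, 137) = 1.
Track Bezout coefficients alongside the remainders: start with r₀ = 607 = a·1 + b·0 (s = 1, t = 0) and r₁ = 137 = a·0 + b·1 (s = 0, t = 1); each new remainder r_{k+1} = r_{k-1} − q_k·r_k inherits s_{k+1} = s_{k-1} − q_k·s_k, t_{k+1} = t_{k-1} − q_k·t_k, so r_k = a·s_k + b·t_k at every step:
  q = 4: r = 59, s = 1 − 4·0 = 1, t = 0 − 4·1 = -4  (check: 607·1 + 137·(-4) = 59)
  q = 2: r = 19, s = 0 − 2·1 = -2, t = 1 − 2·(-4) = 9  (check: 607·(-2) + 137·9 = 19)
  q = 3: r = 2, s = 1 − 3·(-2) = 7, t = -4 − 3·9 = -31  (check: 607·7 + 137·(-31) = 2)
  q = 9: r = 1, s = -2 − 9·7 = -65, t = 9 − 9·(-31) = 288  (check: 607·(-65) + 137·288 = 1)
The row with r = 1 (the gcd) gives the Bezout coefficients s = -65, t = 288.
Result: 607 · (-65) + 137 · (288) = 1.

gcd(607, 137) = 1; s = -65, t = 288 (check: 607·(-65) + 137·288 = 1).


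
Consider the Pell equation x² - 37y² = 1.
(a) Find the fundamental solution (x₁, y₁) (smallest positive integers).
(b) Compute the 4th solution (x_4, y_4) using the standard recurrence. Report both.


Step 1: Find the fundamental solution (x₁, y₁) of x² - 37y² = 1.
  Expand √37 as a continued fraction. a₀ = ⌊√37⌋ = 6; iterate m_{k+1} = d_k·a_k − m_k, d_{k+1} = (37 − m_{k+1}²)/d_k, a_{k+1} = ⌊(a₀ + m_{k+1})/d_{k+1}⌋ (starting m₀ = 0, d₀ = 1), with convergents p_k = a_k·p_{k-1} + p_{k-2}, q_k = a_k·q_{k-1} + q_{k-2} (p₋₁ = 1, q₋₁ = 0):
  k = 0: a₀ = 6; p₀/q₀ = 6/1; p₀² − 37·q₀² = 36 − 37 = -1.
  k = 1: m = 6, d = 1, a = ⌊(6 + 6)/1⌋ = 12; p/q = (12·6 + 1)/(12·1 + 0) = 73/12; p² − 37·q² = 5329 − 5328 = 1.
  The first convergent with p² − 37·q² = 1 gives the fundamental solution (x₁, y₁) = (73, 12).
Step 2: Apply the recurrence (x_{n+1}, y_{n+1}) = (x₁x_n + 37y₁y_n, x₁y_n + y₁x_n) repeatedly.
  From (x_1, y_1) = (73, 12): x_2 = 73·73 + 37·12·12 = 10657; y_2 = 73·12 + 12·73 = 1752.
  From (x_2, y_2) = (10657, 1752): x_3 = 73·10657 + 37·12·1752 = 1555849; y_3 = 73·1752 + 12·10657 = 255780.
  From (x_3, y_3) = (1555849, 255780): x_4 = 73·1555849 + 37·12·255780 = 227143297; y_4 = 73·255780 + 12·1555849 = 37342128.
Step 3: Verify x_4² - 37·y_4² = 51594077372030209 - 51594077372030208 = 1 (should be 1). ✓

(x_1, y_1) = (73, 12); (x_4, y_4) = (227143297, 37342128).


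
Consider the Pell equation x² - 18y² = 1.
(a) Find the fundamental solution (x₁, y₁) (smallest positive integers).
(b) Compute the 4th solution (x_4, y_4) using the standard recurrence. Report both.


Step 1: Find the fundamental solution (x₁, y₁) of x² - 18y² = 1.
  Expand √18 as a continued fraction. a₀ = ⌊√18⌋ = 4; iterate m_{k+1} = d_k·a_k − m_k, d_{k+1} = (18 − m_{k+1}²)/d_k, a_{k+1} = ⌊(a₀ + m_{k+1})/d_{k+1}⌋ (starting m₀ = 0, d₀ = 1), with convergents p_k = a_k·p_{k-1} + p_{k-2}, q_k = a_k·q_{k-1} + q_{k-2} (p₋₁ = 1, q₋₁ = 0):
  k = 0: a₀ = 4; p₀/q₀ = 4/1; p₀² − 18·q₀² = 16 − 18 = -2.
  k = 1: m = 4, d = 2, a = ⌊(4 + 4)/2⌋ = 4; p/q = (4·4 + 1)/(4·1 + 0) = 17/4; p² − 18·q² = 289 − 288 = 1.
  The first convergent with p² − 18·q² = 1 gives the fundamental solution (x₁, y₁) = (17, 4).
Step 2: Apply the recurrence (x_{n+1}, y_{n+1}) = (x₁x_n + 18y₁y_n, x₁y_n + y₁x_n) repeatedly.
  From (x_1, y_1) = (17, 4): x_2 = 17·17 + 18·4·4 = 577; y_2 = 17·4 + 4·17 = 136.
  From (x_2, y_2) = (577, 136): x_3 = 17·577 + 18·4·136 = 19601; y_3 = 17·136 + 4·577 = 4620.
  From (x_3, y_3) = (19601, 4620): x_4 = 17·19601 + 18·4·4620 = 665857; y_4 = 17·4620 + 4·19601 = 156944.
Step 3: Verify x_4² - 18·y_4² = 443365544449 - 443365544448 = 1 (should be 1). ✓

(x_1, y_1) = (17, 4); (x_4, y_4) = (665857, 156944).


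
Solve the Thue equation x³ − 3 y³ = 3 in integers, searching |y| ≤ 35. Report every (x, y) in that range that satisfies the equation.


The equation is x³ - 3y³ = 3. For fixed y, x³ = 3·y³ + 3, so a solution requires the RHS to be a perfect cube.
Strategy: iterate y from -35 to 35, compute RHS = 3·y³ + 3, and check whether it is a (positive or negative) perfect cube.
Check small values of y:
  y = 0: RHS = 3 is not a perfect cube.
  y = 1: RHS = 6 is not a perfect cube.
  y = -1: RHS = 0 = (0)³ ⇒ x = 0 works.
  y = 2: RHS = 27 = (3)³ ⇒ x = 3 works.
  y = -2: RHS = -21 is not a perfect cube.
  y = 3: RHS = 84 is not a perfect cube.
  y = -3: RHS = -78 is not a perfect cube.
Continuing the search up to |y| = 35 finds no further solutions beyond those listed.
Collected solutions: (0, -1), (3, 2).

Solutions (with |y| ≤ 35): (0, -1), (3, 2).


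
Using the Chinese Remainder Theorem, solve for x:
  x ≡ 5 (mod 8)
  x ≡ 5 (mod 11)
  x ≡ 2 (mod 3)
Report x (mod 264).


Moduli 8, 11, 3 are pairwise coprime; by CRT there is a unique solution modulo M = 8 · 11 · 3 = 264.
Solve pairwise, accumulating the modulus:
  Start with x ≡ 5 (mod 8).
  Combine with x ≡ 5 (mod 11): since gcd(8, 11) = 1, we get a unique residue mod 88.
    Write x = 5 + 8·t and substitute into x ≡ 5 (mod 11): 8·t ≡ 5 − 5 = 0 (mod 11).
    The inverse of 8 mod 11 is 7 (since 8·7 = 56 = 5·11 + 1), so t ≡ 7·0 = 0 ≡ 0 (mod 11).
    Then x = 5 + 8·0 = 5, valid modulo lcm(8, 11) = 88: x ≡ 5 (mod 88).
  Combine with x ≡ 2 (mod 3): since gcd(88, 3) = 1, we get a unique residue mod 264.
    Write x = 5 + 88·t and substitute into x ≡ 2 (mod 3): 88·t ≡ 2 − 5 = -3 (mod 3).
    Reduce coefficients mod 3: 1·t ≡ 0 (mod 3).
    So t ≡ 0 (mod 3).
    Then x = 5 + 88·0 = 5, valid modulo lcm(88, 3) = 264: x ≡ 5 (mod 264).
Verify: 5 mod 8 = 5 ✓, 5 mod 11 = 5 ✓, 5 mod 3 = 2 ✓.

x ≡ 5 (mod 264).


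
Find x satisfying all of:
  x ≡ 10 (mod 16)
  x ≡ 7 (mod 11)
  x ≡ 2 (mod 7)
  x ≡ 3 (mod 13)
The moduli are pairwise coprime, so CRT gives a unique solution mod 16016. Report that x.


Product of moduli M = 16 · 11 · 7 · 13 = 16016.
Merge one congruence at a time:
  Start: x ≡ 10 (mod 16).
  Combine with x ≡ 7 (mod 11); new modulus lcm = 176.
    Write x = 10 + 16·t and substitute into x ≡ 7 (mod 11): 16·t ≡ 7 − 10 = -3 (mod 11).
    Reduce coefficients mod 11: 5·t ≡ 8 (mod 11).
    The inverse of 5 mod 11 is 9 (since 5·9 = 45 = 4·11 + 1), so t ≡ 9·8 = 72 ≡ 6 (mod 11).
    Then x = 10 + 16·6 = 106, valid modulo lcm(16, 11) = 176: x ≡ 106 (mod 176).
  Combine with x ≡ 2 (mod 7); new modulus lcm = 1232.
    Write x = 106 + 176·t and substitute into x ≡ 2 (mod 7): 176·t ≡ 2 − 106 = -104 (mod 7).
    Reduce coefficients mod 7: 1·t ≡ 1 (mod 7).
    So t ≡ 1 (mod 7).
    Then x = 106 + 176·1 = 282, valid modulo lcm(176, 7) = 1232: x ≡ 282 (mod 1232).
  Combine with x ≡ 3 (mod 13); new modulus lcm = 16016.
    Write x = 282 + 1232·t and substitute into x ≡ 3 (mod 13): 1232·t ≡ 3 − 282 = -279 (mod 13).
    Reduce coefficients mod 13: 10·t ≡ 7 (mod 13).
    The inverse of 10 mod 13 is 4 (since 10·4 = 40 = 3·13 + 1), so t ≡ 4·7 = 28 ≡ 2 (mod 13).
    Then x = 282 + 1232·2 = 2746, valid modulo lcm(1232, 13) = 16016: x ≡ 2746 (mod 16016).
Verify against each original: 2746 mod 16 = 10, 2746 mod 11 = 7, 2746 mod 7 = 2, 2746 mod 13 = 3.

x ≡ 2746 (mod 16016).


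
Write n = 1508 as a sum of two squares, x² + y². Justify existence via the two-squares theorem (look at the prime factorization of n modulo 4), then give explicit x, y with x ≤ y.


Step 1: Factor n = 1508 = 2^2 · 13 · 29.
Step 2: Check the mod-4 condition on each prime factor: 2 = 2 (special); 13 ≡ 1 (mod 4), exponent 1; 29 ≡ 1 (mod 4), exponent 1.
All primes ≡ 3 (mod 4) appear to even exponent (or don't appear), so by the two-squares theorem n IS expressible as a sum of two squares.
Step 3: Build a representation. Group n = k² · m with k = 2 and m = 13 · 29 = 377 (a product of primes ≡ 1 (mod 4)); a representation of m scales to one of n via (k·x)² + (k·y)² = k²(x² + y²). Each prime p ≡ 1 (mod 4) is itself a sum of two squares; find a² by testing p − a² for a perfect square:
  13: 13 − 1² = 12, 13 − 2² = 9 = 3² ⇒ 13 = 2² + 3².
  29: 29 − 1² = 28, 29 − 2² = 25 = 5² ⇒ 29 = 2² + 5².
  Combine using the Brahmagupta–Fibonacci identity (a² + b²)(c² + d²) = (ac − bd)² + (ad + bc)² = (ac + bd)² + (ad − bc)²:
  13 · 29 = 377: from (2² + 3²)(2² + 5²), take (2·2 − 3·5, 2·5 + 3·2) = (4 − 15, 10 + 6) = (-11, 16); dropping signs (only squares matter) gives (11, 16); check 11² + 16² = 121 + 256 = 377 ✓.
  Scale by k = 2: (2·11, 2·16) = (22, 32).
Step 4: Order so x ≤ y and verify: 22² + 32² = 484 + 1024 = 1508 = n. ✓

n = 1508 = 22² + 32² (one valid representation with x ≤ y).


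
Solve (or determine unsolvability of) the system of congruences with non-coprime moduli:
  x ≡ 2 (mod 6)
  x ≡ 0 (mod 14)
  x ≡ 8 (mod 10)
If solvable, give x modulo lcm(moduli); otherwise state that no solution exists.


Moduli 6, 14, 10 are not pairwise coprime, so CRT works modulo lcm(m_i) when all pairwise compatibility conditions hold.
Pairwise compatibility: gcd(m_i, m_j) must divide a_i - a_j for every pair.
Merge one congruence at a time:
  Start: x ≡ 2 (mod 6).
  Combine with x ≡ 0 (mod 14): gcd(6, 14) = 2; 0 - 2 = -2, which IS divisible by 2, so compatible.
    Write x = 2 + 6·t and substitute into x ≡ 0 (mod 14): 6·t ≡ 0 − 2 = -2 (mod 14).
    Divide the congruence (and modulus) by g = 2: 3·t ≡ -1 (mod 7).
    Reduce coefficients mod 7: 3·t ≡ 6 (mod 7).
    The inverse of 3 mod 7 is 5 (since 3·5 = 15 = 2·7 + 1), so t ≡ 5·6 = 30 ≡ 2 (mod 7).
    Then x = 2 + 6·2 = 14, valid modulo lcm(6, 14) = 42: x ≡ 14 (mod 42).
  Combine with x ≡ 8 (mod 10): gcd(42, 10) = 2; 8 - 14 = -6, which IS divisible by 2, so compatible.
    Write x = 14 + 42·t and substitute into x ≡ 8 (mod 10): 42·t ≡ 8 − 14 = -6 (mod 10).
    Divide the congruence (and modulus) by g = 2: 21·t ≡ -3 (mod 5).
    Reduce coefficients mod 5: 1·t ≡ 2 (mod 5).
    So t ≡ 2 (mod 5).
    Then x = 14 + 42·2 = 98, valid modulo lcm(42, 10) = 210: x ≡ 98 (mod 210).
Verify: 98 mod 6 = 2, 98 mod 14 = 0, 98 mod 10 = 8.

x ≡ 98 (mod 210).


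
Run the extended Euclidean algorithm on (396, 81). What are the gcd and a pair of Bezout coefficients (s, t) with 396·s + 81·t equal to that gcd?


Euclidean algorithm on (396, 81) — divide until remainder is 0:
  396 = 4 · 81 + 72
  81 = 1 · 72 + 9
  72 = 8 · 9 + 0
gcd(396, 81) = 9.
Track Bezout coefficients alongside the remainders: start with r₀ = 396 = a·1 + b·0 (s = 1, t = 0) and r₁ = 81 = a·0 + b·1 (s = 0, t = 1); each new remainder r_{k+1} = r_{k-1} − q_k·r_k inherits s_{k+1} = s_{k-1} − q_k·s_k, t_{k+1} = t_{k-1} − q_k·t_k, so r_k = a·s_k + b·t_k at every step:
  q = 4: r = 72, s = 1 − 4·0 = 1, t = 0 − 4·1 = -4  (check: 396·1 + 81·(-4) = 72)
  q = 1: r = 9, s = 0 − 1·1 = -1, t = 1 − 1·(-4) = 5  (check: 396·(-1) + 81·5 = 9)
The row with r = 9 (the gcd) gives the Bezout coefficients s = -1, t = 5.
Result: 396 · (-1) + 81 · (5) = 9.

gcd(396, 81) = 9; s = -1, t = 5 (check: 396·(-1) + 81·5 = 9).


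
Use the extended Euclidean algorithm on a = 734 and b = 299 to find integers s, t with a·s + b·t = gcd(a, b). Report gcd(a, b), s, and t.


Euclidean algorithm on (734, 299) — divide until remainder is 0:
  734 = 2 · 299 + 136
  299 = 2 · 136 + 27
  136 = 5 · 27 + 1
  27 = 27 · 1 + 0
gcd(734, 299) = 1.
Track Bezout coefficients alongside the remainders: start with r₀ = 734 = a·1 + b·0 (s = 1, t = 0) and r₁ = 299 = a·0 + b·1 (s = 0, t = 1); each new remainder r_{k+1} = r_{k-1} − q_k·r_k inherits s_{k+1} = s_{k-1} − q_k·s_k, t_{k+1} = t_{k-1} − q_k·t_k, so r_k = a·s_k + b·t_k at every step:
  q = 2: r = 136, s = 1 − 2·0 = 1, t = 0 − 2·1 = -2  (check: 734·1 + 299·(-2) = 136)
  q = 2: r = 27, s = 0 − 2·1 = -2, t = 1 − 2·(-2) = 5  (check: 734·(-2) + 299·5 = 27)
  q = 5: r = 1, s = 1 − 5·(-2) = 11, t = -2 − 5·5 = -27  (check: 734·11 + 299·(-27) = 1)
The row with r = 1 (the gcd) gives the Bezout coefficients s = 11, t = -27.
Result: 734 · (11) + 299 · (-27) = 1.

gcd(734, 299) = 1; s = 11, t = -27 (check: 734·11 + 299·(-27) = 1).


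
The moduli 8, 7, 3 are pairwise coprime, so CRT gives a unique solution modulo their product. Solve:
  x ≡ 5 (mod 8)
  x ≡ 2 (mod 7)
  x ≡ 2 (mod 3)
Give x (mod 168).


Moduli 8, 7, 3 are pairwise coprime; by CRT there is a unique solution modulo M = 8 · 7 · 3 = 168.
Solve pairwise, accumulating the modulus:
  Start with x ≡ 5 (mod 8).
  Combine with x ≡ 2 (mod 7): since gcd(8, 7) = 1, we get a unique residue mod 56.
    Write x = 5 + 8·t and substitute into x ≡ 2 (mod 7): 8·t ≡ 2 − 5 = -3 (mod 7).
    Reduce coefficients mod 7: 1·t ≡ 4 (mod 7).
    So t ≡ 4 (mod 7).
    Then x = 5 + 8·4 = 37, valid modulo lcm(8, 7) = 56: x ≡ 37 (mod 56).
  Combine with x ≡ 2 (mod 3): since gcd(56, 3) = 1, we get a unique residue mod 168.
    Write x = 37 + 56·t and substitute into x ≡ 2 (mod 3): 56·t ≡ 2 − 37 = -35 (mod 3).
    Reduce coefficients mod 3: 2·t ≡ 1 (mod 3).
    The inverse of 2 mod 3 is 2 (since 2·2 = 4 = 1·3 + 1), so t ≡ 2·1 = 2 ≡ 2 (mod 3).
    Then x = 37 + 56·2 = 149, valid modulo lcm(56, 3) = 168: x ≡ 149 (mod 168).
Verify: 149 mod 8 = 5 ✓, 149 mod 7 = 2 ✓, 149 mod 3 = 2 ✓.

x ≡ 149 (mod 168).


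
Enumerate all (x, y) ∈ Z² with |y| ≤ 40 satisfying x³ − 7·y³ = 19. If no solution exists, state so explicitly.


The equation is x³ - 7y³ = 19. For fixed y, x³ = 7·y³ + 19, so a solution requires the RHS to be a perfect cube.
Strategy: iterate y from -40 to 40, compute RHS = 7·y³ + 19, and check whether it is a (positive or negative) perfect cube.
Check small values of y:
  y = 0: RHS = 19 is not a perfect cube.
  y = 1: RHS = 26 is not a perfect cube.
  y = -1: RHS = 12 is not a perfect cube.
  y = 2: RHS = 75 is not a perfect cube.
  y = -2: RHS = -37 is not a perfect cube.
  y = 3: RHS = 208 is not a perfect cube.
  y = -3: RHS = -170 is not a perfect cube.
Continuing the search up to |y| = 40 finds no solutions either.
No (x, y) in the scanned range satisfies the equation.

No integer solutions with |y| ≤ 40.
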